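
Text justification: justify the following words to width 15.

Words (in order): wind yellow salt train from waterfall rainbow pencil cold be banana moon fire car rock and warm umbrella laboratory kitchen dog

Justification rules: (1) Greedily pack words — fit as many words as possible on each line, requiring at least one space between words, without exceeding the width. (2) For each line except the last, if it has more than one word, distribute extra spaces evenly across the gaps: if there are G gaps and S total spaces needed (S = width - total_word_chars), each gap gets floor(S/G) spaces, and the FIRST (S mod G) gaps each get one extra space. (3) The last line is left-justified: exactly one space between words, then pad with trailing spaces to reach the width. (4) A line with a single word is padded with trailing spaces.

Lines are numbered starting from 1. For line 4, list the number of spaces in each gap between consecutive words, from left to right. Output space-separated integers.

Answer: 2

Derivation:
Line 1: ['wind', 'yellow'] (min_width=11, slack=4)
Line 2: ['salt', 'train', 'from'] (min_width=15, slack=0)
Line 3: ['waterfall'] (min_width=9, slack=6)
Line 4: ['rainbow', 'pencil'] (min_width=14, slack=1)
Line 5: ['cold', 'be', 'banana'] (min_width=14, slack=1)
Line 6: ['moon', 'fire', 'car'] (min_width=13, slack=2)
Line 7: ['rock', 'and', 'warm'] (min_width=13, slack=2)
Line 8: ['umbrella'] (min_width=8, slack=7)
Line 9: ['laboratory'] (min_width=10, slack=5)
Line 10: ['kitchen', 'dog'] (min_width=11, slack=4)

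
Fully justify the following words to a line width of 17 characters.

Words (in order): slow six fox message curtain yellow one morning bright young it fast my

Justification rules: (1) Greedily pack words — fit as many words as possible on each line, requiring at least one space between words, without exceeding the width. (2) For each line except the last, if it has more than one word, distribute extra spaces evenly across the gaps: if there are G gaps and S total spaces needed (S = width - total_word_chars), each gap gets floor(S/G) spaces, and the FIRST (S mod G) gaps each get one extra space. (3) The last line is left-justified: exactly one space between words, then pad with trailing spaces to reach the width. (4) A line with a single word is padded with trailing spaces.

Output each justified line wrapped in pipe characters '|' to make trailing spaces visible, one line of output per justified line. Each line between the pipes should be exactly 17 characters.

Line 1: ['slow', 'six', 'fox'] (min_width=12, slack=5)
Line 2: ['message', 'curtain'] (min_width=15, slack=2)
Line 3: ['yellow', 'one'] (min_width=10, slack=7)
Line 4: ['morning', 'bright'] (min_width=14, slack=3)
Line 5: ['young', 'it', 'fast', 'my'] (min_width=16, slack=1)

Answer: |slow    six   fox|
|message   curtain|
|yellow        one|
|morning    bright|
|young it fast my |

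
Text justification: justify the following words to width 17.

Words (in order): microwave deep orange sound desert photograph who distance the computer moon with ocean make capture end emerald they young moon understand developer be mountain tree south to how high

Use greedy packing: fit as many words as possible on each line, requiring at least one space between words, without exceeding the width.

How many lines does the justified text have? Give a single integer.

Line 1: ['microwave', 'deep'] (min_width=14, slack=3)
Line 2: ['orange', 'sound'] (min_width=12, slack=5)
Line 3: ['desert', 'photograph'] (min_width=17, slack=0)
Line 4: ['who', 'distance', 'the'] (min_width=16, slack=1)
Line 5: ['computer', 'moon'] (min_width=13, slack=4)
Line 6: ['with', 'ocean', 'make'] (min_width=15, slack=2)
Line 7: ['capture', 'end'] (min_width=11, slack=6)
Line 8: ['emerald', 'they'] (min_width=12, slack=5)
Line 9: ['young', 'moon'] (min_width=10, slack=7)
Line 10: ['understand'] (min_width=10, slack=7)
Line 11: ['developer', 'be'] (min_width=12, slack=5)
Line 12: ['mountain', 'tree'] (min_width=13, slack=4)
Line 13: ['south', 'to', 'how', 'high'] (min_width=17, slack=0)
Total lines: 13

Answer: 13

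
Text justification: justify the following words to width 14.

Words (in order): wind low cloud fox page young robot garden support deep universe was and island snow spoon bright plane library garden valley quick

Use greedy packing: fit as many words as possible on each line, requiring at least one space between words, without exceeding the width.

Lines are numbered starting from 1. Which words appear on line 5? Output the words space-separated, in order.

Answer: universe was

Derivation:
Line 1: ['wind', 'low', 'cloud'] (min_width=14, slack=0)
Line 2: ['fox', 'page', 'young'] (min_width=14, slack=0)
Line 3: ['robot', 'garden'] (min_width=12, slack=2)
Line 4: ['support', 'deep'] (min_width=12, slack=2)
Line 5: ['universe', 'was'] (min_width=12, slack=2)
Line 6: ['and', 'island'] (min_width=10, slack=4)
Line 7: ['snow', 'spoon'] (min_width=10, slack=4)
Line 8: ['bright', 'plane'] (min_width=12, slack=2)
Line 9: ['library', 'garden'] (min_width=14, slack=0)
Line 10: ['valley', 'quick'] (min_width=12, slack=2)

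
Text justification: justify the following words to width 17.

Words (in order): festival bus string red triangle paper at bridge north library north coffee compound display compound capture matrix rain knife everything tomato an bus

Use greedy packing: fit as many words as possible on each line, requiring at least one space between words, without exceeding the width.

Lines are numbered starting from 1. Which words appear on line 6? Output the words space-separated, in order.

Line 1: ['festival', 'bus'] (min_width=12, slack=5)
Line 2: ['string', 'red'] (min_width=10, slack=7)
Line 3: ['triangle', 'paper', 'at'] (min_width=17, slack=0)
Line 4: ['bridge', 'north'] (min_width=12, slack=5)
Line 5: ['library', 'north'] (min_width=13, slack=4)
Line 6: ['coffee', 'compound'] (min_width=15, slack=2)
Line 7: ['display', 'compound'] (min_width=16, slack=1)
Line 8: ['capture', 'matrix'] (min_width=14, slack=3)
Line 9: ['rain', 'knife'] (min_width=10, slack=7)
Line 10: ['everything', 'tomato'] (min_width=17, slack=0)
Line 11: ['an', 'bus'] (min_width=6, slack=11)

Answer: coffee compound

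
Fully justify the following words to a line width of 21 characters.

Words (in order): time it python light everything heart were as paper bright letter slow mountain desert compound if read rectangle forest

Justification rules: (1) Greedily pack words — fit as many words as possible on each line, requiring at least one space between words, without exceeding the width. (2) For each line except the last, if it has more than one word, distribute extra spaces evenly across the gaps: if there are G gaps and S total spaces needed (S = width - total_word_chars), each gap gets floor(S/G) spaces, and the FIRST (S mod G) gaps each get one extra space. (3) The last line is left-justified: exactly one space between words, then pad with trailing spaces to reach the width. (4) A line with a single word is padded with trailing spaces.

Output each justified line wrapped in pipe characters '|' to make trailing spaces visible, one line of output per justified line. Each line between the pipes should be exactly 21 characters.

Line 1: ['time', 'it', 'python', 'light'] (min_width=20, slack=1)
Line 2: ['everything', 'heart', 'were'] (min_width=21, slack=0)
Line 3: ['as', 'paper', 'bright'] (min_width=15, slack=6)
Line 4: ['letter', 'slow', 'mountain'] (min_width=20, slack=1)
Line 5: ['desert', 'compound', 'if'] (min_width=18, slack=3)
Line 6: ['read', 'rectangle', 'forest'] (min_width=21, slack=0)

Answer: |time  it python light|
|everything heart were|
|as    paper    bright|
|letter  slow mountain|
|desert   compound  if|
|read rectangle forest|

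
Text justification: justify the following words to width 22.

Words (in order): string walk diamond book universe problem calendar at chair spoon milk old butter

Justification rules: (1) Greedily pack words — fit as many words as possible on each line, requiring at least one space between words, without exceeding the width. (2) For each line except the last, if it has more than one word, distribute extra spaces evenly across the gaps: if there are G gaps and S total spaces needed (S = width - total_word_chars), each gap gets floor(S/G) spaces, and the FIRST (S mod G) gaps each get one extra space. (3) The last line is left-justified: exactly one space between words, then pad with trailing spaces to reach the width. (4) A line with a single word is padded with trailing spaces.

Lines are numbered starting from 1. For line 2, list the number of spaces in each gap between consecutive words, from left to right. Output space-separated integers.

Answer: 2 1

Derivation:
Line 1: ['string', 'walk', 'diamond'] (min_width=19, slack=3)
Line 2: ['book', 'universe', 'problem'] (min_width=21, slack=1)
Line 3: ['calendar', 'at', 'chair'] (min_width=17, slack=5)
Line 4: ['spoon', 'milk', 'old', 'butter'] (min_width=21, slack=1)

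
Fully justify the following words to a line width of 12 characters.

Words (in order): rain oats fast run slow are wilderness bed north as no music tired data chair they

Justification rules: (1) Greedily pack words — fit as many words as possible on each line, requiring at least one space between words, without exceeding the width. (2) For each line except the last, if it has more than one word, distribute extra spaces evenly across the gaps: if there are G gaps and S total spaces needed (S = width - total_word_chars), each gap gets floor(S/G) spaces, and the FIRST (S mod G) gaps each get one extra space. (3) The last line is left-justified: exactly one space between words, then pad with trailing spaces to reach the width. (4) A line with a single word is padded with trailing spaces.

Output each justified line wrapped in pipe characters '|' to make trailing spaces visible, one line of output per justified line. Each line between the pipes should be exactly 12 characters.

Line 1: ['rain', 'oats'] (min_width=9, slack=3)
Line 2: ['fast', 'run'] (min_width=8, slack=4)
Line 3: ['slow', 'are'] (min_width=8, slack=4)
Line 4: ['wilderness'] (min_width=10, slack=2)
Line 5: ['bed', 'north', 'as'] (min_width=12, slack=0)
Line 6: ['no', 'music'] (min_width=8, slack=4)
Line 7: ['tired', 'data'] (min_width=10, slack=2)
Line 8: ['chair', 'they'] (min_width=10, slack=2)

Answer: |rain    oats|
|fast     run|
|slow     are|
|wilderness  |
|bed north as|
|no     music|
|tired   data|
|chair they  |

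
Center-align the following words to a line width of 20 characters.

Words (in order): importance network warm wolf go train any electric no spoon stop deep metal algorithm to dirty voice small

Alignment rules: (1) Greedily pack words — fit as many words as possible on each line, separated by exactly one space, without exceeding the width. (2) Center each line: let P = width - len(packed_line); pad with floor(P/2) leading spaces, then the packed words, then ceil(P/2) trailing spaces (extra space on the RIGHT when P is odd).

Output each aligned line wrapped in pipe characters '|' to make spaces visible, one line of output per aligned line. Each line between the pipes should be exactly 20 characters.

Answer: | importance network |
| warm wolf go train |
|  any electric no   |
|  spoon stop deep   |
| metal algorithm to |
| dirty voice small  |

Derivation:
Line 1: ['importance', 'network'] (min_width=18, slack=2)
Line 2: ['warm', 'wolf', 'go', 'train'] (min_width=18, slack=2)
Line 3: ['any', 'electric', 'no'] (min_width=15, slack=5)
Line 4: ['spoon', 'stop', 'deep'] (min_width=15, slack=5)
Line 5: ['metal', 'algorithm', 'to'] (min_width=18, slack=2)
Line 6: ['dirty', 'voice', 'small'] (min_width=17, slack=3)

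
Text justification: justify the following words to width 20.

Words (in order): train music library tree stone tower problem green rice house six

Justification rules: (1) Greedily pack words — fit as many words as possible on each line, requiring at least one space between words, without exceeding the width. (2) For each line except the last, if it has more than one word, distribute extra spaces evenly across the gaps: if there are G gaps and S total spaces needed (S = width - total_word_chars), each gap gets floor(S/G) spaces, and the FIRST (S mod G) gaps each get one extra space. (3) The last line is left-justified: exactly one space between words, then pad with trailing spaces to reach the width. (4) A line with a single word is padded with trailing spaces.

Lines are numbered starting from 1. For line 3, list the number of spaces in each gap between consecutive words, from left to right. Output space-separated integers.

Answer: 2 2

Derivation:
Line 1: ['train', 'music', 'library'] (min_width=19, slack=1)
Line 2: ['tree', 'stone', 'tower'] (min_width=16, slack=4)
Line 3: ['problem', 'green', 'rice'] (min_width=18, slack=2)
Line 4: ['house', 'six'] (min_width=9, slack=11)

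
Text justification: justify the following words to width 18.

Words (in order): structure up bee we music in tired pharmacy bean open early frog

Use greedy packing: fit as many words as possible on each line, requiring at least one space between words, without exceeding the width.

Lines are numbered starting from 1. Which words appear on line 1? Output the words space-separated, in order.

Answer: structure up bee

Derivation:
Line 1: ['structure', 'up', 'bee'] (min_width=16, slack=2)
Line 2: ['we', 'music', 'in', 'tired'] (min_width=17, slack=1)
Line 3: ['pharmacy', 'bean', 'open'] (min_width=18, slack=0)
Line 4: ['early', 'frog'] (min_width=10, slack=8)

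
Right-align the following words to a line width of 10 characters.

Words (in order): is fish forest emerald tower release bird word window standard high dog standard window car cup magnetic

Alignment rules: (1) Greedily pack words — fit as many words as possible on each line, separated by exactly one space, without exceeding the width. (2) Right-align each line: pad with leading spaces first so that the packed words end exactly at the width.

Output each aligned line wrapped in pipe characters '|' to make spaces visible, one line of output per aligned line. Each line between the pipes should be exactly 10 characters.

Answer: |   is fish|
|    forest|
|   emerald|
|     tower|
|   release|
| bird word|
|    window|
|  standard|
|  high dog|
|  standard|
|window car|
|       cup|
|  magnetic|

Derivation:
Line 1: ['is', 'fish'] (min_width=7, slack=3)
Line 2: ['forest'] (min_width=6, slack=4)
Line 3: ['emerald'] (min_width=7, slack=3)
Line 4: ['tower'] (min_width=5, slack=5)
Line 5: ['release'] (min_width=7, slack=3)
Line 6: ['bird', 'word'] (min_width=9, slack=1)
Line 7: ['window'] (min_width=6, slack=4)
Line 8: ['standard'] (min_width=8, slack=2)
Line 9: ['high', 'dog'] (min_width=8, slack=2)
Line 10: ['standard'] (min_width=8, slack=2)
Line 11: ['window', 'car'] (min_width=10, slack=0)
Line 12: ['cup'] (min_width=3, slack=7)
Line 13: ['magnetic'] (min_width=8, slack=2)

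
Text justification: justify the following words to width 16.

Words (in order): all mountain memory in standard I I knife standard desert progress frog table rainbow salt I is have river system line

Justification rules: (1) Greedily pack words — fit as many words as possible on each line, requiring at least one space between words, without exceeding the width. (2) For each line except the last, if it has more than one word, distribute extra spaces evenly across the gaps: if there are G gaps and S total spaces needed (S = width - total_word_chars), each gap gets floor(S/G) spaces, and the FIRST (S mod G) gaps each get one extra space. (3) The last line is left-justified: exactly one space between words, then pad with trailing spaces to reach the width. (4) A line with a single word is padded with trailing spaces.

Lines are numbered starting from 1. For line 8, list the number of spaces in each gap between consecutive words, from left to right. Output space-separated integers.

Line 1: ['all', 'mountain'] (min_width=12, slack=4)
Line 2: ['memory', 'in'] (min_width=9, slack=7)
Line 3: ['standard', 'I', 'I'] (min_width=12, slack=4)
Line 4: ['knife', 'standard'] (min_width=14, slack=2)
Line 5: ['desert', 'progress'] (min_width=15, slack=1)
Line 6: ['frog', 'table'] (min_width=10, slack=6)
Line 7: ['rainbow', 'salt', 'I'] (min_width=14, slack=2)
Line 8: ['is', 'have', 'river'] (min_width=13, slack=3)
Line 9: ['system', 'line'] (min_width=11, slack=5)

Answer: 3 2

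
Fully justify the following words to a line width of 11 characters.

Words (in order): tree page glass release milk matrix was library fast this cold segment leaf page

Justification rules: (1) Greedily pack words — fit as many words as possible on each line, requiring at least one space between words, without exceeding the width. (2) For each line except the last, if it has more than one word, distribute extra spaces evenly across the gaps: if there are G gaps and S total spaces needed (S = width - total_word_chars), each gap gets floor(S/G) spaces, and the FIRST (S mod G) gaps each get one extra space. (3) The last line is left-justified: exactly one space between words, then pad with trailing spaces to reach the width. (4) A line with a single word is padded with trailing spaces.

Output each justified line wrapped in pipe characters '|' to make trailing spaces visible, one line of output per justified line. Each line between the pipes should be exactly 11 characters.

Answer: |tree   page|
|glass      |
|release    |
|milk matrix|
|was library|
|fast   this|
|cold       |
|segment    |
|leaf page  |

Derivation:
Line 1: ['tree', 'page'] (min_width=9, slack=2)
Line 2: ['glass'] (min_width=5, slack=6)
Line 3: ['release'] (min_width=7, slack=4)
Line 4: ['milk', 'matrix'] (min_width=11, slack=0)
Line 5: ['was', 'library'] (min_width=11, slack=0)
Line 6: ['fast', 'this'] (min_width=9, slack=2)
Line 7: ['cold'] (min_width=4, slack=7)
Line 8: ['segment'] (min_width=7, slack=4)
Line 9: ['leaf', 'page'] (min_width=9, slack=2)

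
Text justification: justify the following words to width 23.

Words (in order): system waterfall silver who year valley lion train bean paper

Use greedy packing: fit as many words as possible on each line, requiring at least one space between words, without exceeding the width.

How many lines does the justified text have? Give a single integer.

Line 1: ['system', 'waterfall', 'silver'] (min_width=23, slack=0)
Line 2: ['who', 'year', 'valley', 'lion'] (min_width=20, slack=3)
Line 3: ['train', 'bean', 'paper'] (min_width=16, slack=7)
Total lines: 3

Answer: 3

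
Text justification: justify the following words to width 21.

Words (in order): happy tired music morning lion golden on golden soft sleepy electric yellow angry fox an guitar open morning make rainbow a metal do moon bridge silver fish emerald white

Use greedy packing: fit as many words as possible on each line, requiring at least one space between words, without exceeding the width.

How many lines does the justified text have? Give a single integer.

Line 1: ['happy', 'tired', 'music'] (min_width=17, slack=4)
Line 2: ['morning', 'lion', 'golden'] (min_width=19, slack=2)
Line 3: ['on', 'golden', 'soft', 'sleepy'] (min_width=21, slack=0)
Line 4: ['electric', 'yellow', 'angry'] (min_width=21, slack=0)
Line 5: ['fox', 'an', 'guitar', 'open'] (min_width=18, slack=3)
Line 6: ['morning', 'make', 'rainbow'] (min_width=20, slack=1)
Line 7: ['a', 'metal', 'do', 'moon'] (min_width=15, slack=6)
Line 8: ['bridge', 'silver', 'fish'] (min_width=18, slack=3)
Line 9: ['emerald', 'white'] (min_width=13, slack=8)
Total lines: 9

Answer: 9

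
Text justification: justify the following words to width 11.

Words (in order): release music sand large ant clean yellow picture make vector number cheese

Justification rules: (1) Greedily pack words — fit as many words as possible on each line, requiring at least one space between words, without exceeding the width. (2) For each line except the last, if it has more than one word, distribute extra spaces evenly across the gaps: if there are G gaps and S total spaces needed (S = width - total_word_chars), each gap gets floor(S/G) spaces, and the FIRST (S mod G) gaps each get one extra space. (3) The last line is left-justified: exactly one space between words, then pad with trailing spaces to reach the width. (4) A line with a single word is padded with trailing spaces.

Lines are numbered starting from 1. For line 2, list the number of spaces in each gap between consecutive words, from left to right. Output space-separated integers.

Answer: 2

Derivation:
Line 1: ['release'] (min_width=7, slack=4)
Line 2: ['music', 'sand'] (min_width=10, slack=1)
Line 3: ['large', 'ant'] (min_width=9, slack=2)
Line 4: ['clean'] (min_width=5, slack=6)
Line 5: ['yellow'] (min_width=6, slack=5)
Line 6: ['picture'] (min_width=7, slack=4)
Line 7: ['make', 'vector'] (min_width=11, slack=0)
Line 8: ['number'] (min_width=6, slack=5)
Line 9: ['cheese'] (min_width=6, slack=5)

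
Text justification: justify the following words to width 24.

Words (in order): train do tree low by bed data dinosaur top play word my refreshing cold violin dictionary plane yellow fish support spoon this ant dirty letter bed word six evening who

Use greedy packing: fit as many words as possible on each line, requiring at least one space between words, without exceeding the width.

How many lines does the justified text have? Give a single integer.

Answer: 8

Derivation:
Line 1: ['train', 'do', 'tree', 'low', 'by', 'bed'] (min_width=24, slack=0)
Line 2: ['data', 'dinosaur', 'top', 'play'] (min_width=22, slack=2)
Line 3: ['word', 'my', 'refreshing', 'cold'] (min_width=23, slack=1)
Line 4: ['violin', 'dictionary', 'plane'] (min_width=23, slack=1)
Line 5: ['yellow', 'fish', 'support'] (min_width=19, slack=5)
Line 6: ['spoon', 'this', 'ant', 'dirty'] (min_width=20, slack=4)
Line 7: ['letter', 'bed', 'word', 'six'] (min_width=19, slack=5)
Line 8: ['evening', 'who'] (min_width=11, slack=13)
Total lines: 8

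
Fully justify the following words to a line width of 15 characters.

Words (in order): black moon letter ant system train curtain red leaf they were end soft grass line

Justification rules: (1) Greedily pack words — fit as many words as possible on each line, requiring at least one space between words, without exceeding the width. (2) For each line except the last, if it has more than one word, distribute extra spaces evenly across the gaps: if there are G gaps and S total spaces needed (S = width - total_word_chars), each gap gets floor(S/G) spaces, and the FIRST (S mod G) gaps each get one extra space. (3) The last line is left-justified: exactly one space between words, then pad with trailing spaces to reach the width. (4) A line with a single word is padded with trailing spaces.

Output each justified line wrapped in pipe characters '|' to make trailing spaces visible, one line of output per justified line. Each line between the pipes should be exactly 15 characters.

Answer: |black      moon|
|letter      ant|
|system    train|
|curtain     red|
|leaf  they were|
|end  soft grass|
|line           |

Derivation:
Line 1: ['black', 'moon'] (min_width=10, slack=5)
Line 2: ['letter', 'ant'] (min_width=10, slack=5)
Line 3: ['system', 'train'] (min_width=12, slack=3)
Line 4: ['curtain', 'red'] (min_width=11, slack=4)
Line 5: ['leaf', 'they', 'were'] (min_width=14, slack=1)
Line 6: ['end', 'soft', 'grass'] (min_width=14, slack=1)
Line 7: ['line'] (min_width=4, slack=11)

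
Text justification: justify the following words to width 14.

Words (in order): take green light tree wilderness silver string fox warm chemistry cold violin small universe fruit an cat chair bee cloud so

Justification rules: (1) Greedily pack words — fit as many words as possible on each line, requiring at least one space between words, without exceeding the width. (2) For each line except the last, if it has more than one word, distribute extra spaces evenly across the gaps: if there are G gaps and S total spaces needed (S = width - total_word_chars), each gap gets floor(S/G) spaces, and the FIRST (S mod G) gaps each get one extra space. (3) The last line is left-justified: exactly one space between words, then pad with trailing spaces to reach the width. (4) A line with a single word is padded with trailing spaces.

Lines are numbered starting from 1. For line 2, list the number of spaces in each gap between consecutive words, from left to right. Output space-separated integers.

Line 1: ['take', 'green'] (min_width=10, slack=4)
Line 2: ['light', 'tree'] (min_width=10, slack=4)
Line 3: ['wilderness'] (min_width=10, slack=4)
Line 4: ['silver', 'string'] (min_width=13, slack=1)
Line 5: ['fox', 'warm'] (min_width=8, slack=6)
Line 6: ['chemistry', 'cold'] (min_width=14, slack=0)
Line 7: ['violin', 'small'] (min_width=12, slack=2)
Line 8: ['universe', 'fruit'] (min_width=14, slack=0)
Line 9: ['an', 'cat', 'chair'] (min_width=12, slack=2)
Line 10: ['bee', 'cloud', 'so'] (min_width=12, slack=2)

Answer: 5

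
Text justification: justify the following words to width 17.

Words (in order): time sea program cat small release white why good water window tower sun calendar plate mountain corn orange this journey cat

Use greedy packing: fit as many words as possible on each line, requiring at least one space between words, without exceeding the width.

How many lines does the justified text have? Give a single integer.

Line 1: ['time', 'sea', 'program'] (min_width=16, slack=1)
Line 2: ['cat', 'small', 'release'] (min_width=17, slack=0)
Line 3: ['white', 'why', 'good'] (min_width=14, slack=3)
Line 4: ['water', 'window'] (min_width=12, slack=5)
Line 5: ['tower', 'sun'] (min_width=9, slack=8)
Line 6: ['calendar', 'plate'] (min_width=14, slack=3)
Line 7: ['mountain', 'corn'] (min_width=13, slack=4)
Line 8: ['orange', 'this'] (min_width=11, slack=6)
Line 9: ['journey', 'cat'] (min_width=11, slack=6)
Total lines: 9

Answer: 9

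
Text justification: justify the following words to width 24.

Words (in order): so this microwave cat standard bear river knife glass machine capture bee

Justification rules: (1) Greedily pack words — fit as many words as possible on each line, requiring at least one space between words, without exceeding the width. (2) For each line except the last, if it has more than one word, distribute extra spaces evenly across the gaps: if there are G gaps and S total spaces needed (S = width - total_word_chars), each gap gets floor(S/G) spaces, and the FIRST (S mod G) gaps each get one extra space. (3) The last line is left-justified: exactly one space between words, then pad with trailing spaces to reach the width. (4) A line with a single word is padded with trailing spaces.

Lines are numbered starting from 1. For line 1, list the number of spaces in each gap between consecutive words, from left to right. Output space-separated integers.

Answer: 2 2 2

Derivation:
Line 1: ['so', 'this', 'microwave', 'cat'] (min_width=21, slack=3)
Line 2: ['standard', 'bear', 'river'] (min_width=19, slack=5)
Line 3: ['knife', 'glass', 'machine'] (min_width=19, slack=5)
Line 4: ['capture', 'bee'] (min_width=11, slack=13)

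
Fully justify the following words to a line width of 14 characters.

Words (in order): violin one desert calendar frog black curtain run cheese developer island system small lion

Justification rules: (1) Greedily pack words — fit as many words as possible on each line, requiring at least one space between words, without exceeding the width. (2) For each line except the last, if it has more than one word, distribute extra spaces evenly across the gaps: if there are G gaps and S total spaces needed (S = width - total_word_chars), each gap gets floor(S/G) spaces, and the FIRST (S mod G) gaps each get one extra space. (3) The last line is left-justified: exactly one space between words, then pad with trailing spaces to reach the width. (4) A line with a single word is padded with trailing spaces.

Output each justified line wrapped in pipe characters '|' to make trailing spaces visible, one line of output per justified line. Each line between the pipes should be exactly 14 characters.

Answer: |violin     one|
|desert        |
|calendar  frog|
|black  curtain|
|run     cheese|
|developer     |
|island  system|
|small lion    |

Derivation:
Line 1: ['violin', 'one'] (min_width=10, slack=4)
Line 2: ['desert'] (min_width=6, slack=8)
Line 3: ['calendar', 'frog'] (min_width=13, slack=1)
Line 4: ['black', 'curtain'] (min_width=13, slack=1)
Line 5: ['run', 'cheese'] (min_width=10, slack=4)
Line 6: ['developer'] (min_width=9, slack=5)
Line 7: ['island', 'system'] (min_width=13, slack=1)
Line 8: ['small', 'lion'] (min_width=10, slack=4)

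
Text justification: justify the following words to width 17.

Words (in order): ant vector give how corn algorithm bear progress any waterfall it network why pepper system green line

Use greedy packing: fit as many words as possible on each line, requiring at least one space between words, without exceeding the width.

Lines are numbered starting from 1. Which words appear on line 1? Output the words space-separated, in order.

Answer: ant vector give

Derivation:
Line 1: ['ant', 'vector', 'give'] (min_width=15, slack=2)
Line 2: ['how', 'corn'] (min_width=8, slack=9)
Line 3: ['algorithm', 'bear'] (min_width=14, slack=3)
Line 4: ['progress', 'any'] (min_width=12, slack=5)
Line 5: ['waterfall', 'it'] (min_width=12, slack=5)
Line 6: ['network', 'why'] (min_width=11, slack=6)
Line 7: ['pepper', 'system'] (min_width=13, slack=4)
Line 8: ['green', 'line'] (min_width=10, slack=7)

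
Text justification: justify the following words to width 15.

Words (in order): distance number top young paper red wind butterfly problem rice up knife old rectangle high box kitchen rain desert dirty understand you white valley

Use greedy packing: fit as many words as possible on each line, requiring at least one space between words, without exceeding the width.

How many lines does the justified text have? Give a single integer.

Answer: 12

Derivation:
Line 1: ['distance', 'number'] (min_width=15, slack=0)
Line 2: ['top', 'young', 'paper'] (min_width=15, slack=0)
Line 3: ['red', 'wind'] (min_width=8, slack=7)
Line 4: ['butterfly'] (min_width=9, slack=6)
Line 5: ['problem', 'rice', 'up'] (min_width=15, slack=0)
Line 6: ['knife', 'old'] (min_width=9, slack=6)
Line 7: ['rectangle', 'high'] (min_width=14, slack=1)
Line 8: ['box', 'kitchen'] (min_width=11, slack=4)
Line 9: ['rain', 'desert'] (min_width=11, slack=4)
Line 10: ['dirty'] (min_width=5, slack=10)
Line 11: ['understand', 'you'] (min_width=14, slack=1)
Line 12: ['white', 'valley'] (min_width=12, slack=3)
Total lines: 12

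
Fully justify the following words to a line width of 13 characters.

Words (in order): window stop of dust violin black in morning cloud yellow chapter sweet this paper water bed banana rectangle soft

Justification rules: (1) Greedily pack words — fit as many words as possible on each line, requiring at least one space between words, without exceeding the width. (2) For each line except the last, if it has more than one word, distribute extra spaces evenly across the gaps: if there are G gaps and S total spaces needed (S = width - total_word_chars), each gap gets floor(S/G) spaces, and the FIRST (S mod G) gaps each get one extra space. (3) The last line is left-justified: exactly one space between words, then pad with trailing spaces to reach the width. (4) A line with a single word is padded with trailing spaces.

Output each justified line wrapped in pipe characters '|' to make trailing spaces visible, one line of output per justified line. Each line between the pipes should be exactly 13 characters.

Answer: |window   stop|
|of       dust|
|violin  black|
|in    morning|
|cloud  yellow|
|chapter sweet|
|this    paper|
|water     bed|
|banana       |
|rectangle    |
|soft         |

Derivation:
Line 1: ['window', 'stop'] (min_width=11, slack=2)
Line 2: ['of', 'dust'] (min_width=7, slack=6)
Line 3: ['violin', 'black'] (min_width=12, slack=1)
Line 4: ['in', 'morning'] (min_width=10, slack=3)
Line 5: ['cloud', 'yellow'] (min_width=12, slack=1)
Line 6: ['chapter', 'sweet'] (min_width=13, slack=0)
Line 7: ['this', 'paper'] (min_width=10, slack=3)
Line 8: ['water', 'bed'] (min_width=9, slack=4)
Line 9: ['banana'] (min_width=6, slack=7)
Line 10: ['rectangle'] (min_width=9, slack=4)
Line 11: ['soft'] (min_width=4, slack=9)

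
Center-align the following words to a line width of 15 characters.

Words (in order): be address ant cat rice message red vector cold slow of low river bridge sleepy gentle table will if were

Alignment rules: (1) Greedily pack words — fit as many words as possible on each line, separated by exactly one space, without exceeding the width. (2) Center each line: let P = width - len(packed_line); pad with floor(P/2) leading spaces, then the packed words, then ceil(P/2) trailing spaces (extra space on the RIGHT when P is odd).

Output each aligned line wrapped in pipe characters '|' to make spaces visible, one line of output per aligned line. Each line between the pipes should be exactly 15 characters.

Line 1: ['be', 'address', 'ant'] (min_width=14, slack=1)
Line 2: ['cat', 'rice'] (min_width=8, slack=7)
Line 3: ['message', 'red'] (min_width=11, slack=4)
Line 4: ['vector', 'cold'] (min_width=11, slack=4)
Line 5: ['slow', 'of', 'low'] (min_width=11, slack=4)
Line 6: ['river', 'bridge'] (min_width=12, slack=3)
Line 7: ['sleepy', 'gentle'] (min_width=13, slack=2)
Line 8: ['table', 'will', 'if'] (min_width=13, slack=2)
Line 9: ['were'] (min_width=4, slack=11)

Answer: |be address ant |
|   cat rice    |
|  message red  |
|  vector cold  |
|  slow of low  |
| river bridge  |
| sleepy gentle |
| table will if |
|     were      |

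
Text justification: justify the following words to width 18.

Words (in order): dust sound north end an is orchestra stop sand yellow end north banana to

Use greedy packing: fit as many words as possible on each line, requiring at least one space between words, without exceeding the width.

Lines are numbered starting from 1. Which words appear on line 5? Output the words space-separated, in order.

Answer: north banana to

Derivation:
Line 1: ['dust', 'sound', 'north'] (min_width=16, slack=2)
Line 2: ['end', 'an', 'is'] (min_width=9, slack=9)
Line 3: ['orchestra', 'stop'] (min_width=14, slack=4)
Line 4: ['sand', 'yellow', 'end'] (min_width=15, slack=3)
Line 5: ['north', 'banana', 'to'] (min_width=15, slack=3)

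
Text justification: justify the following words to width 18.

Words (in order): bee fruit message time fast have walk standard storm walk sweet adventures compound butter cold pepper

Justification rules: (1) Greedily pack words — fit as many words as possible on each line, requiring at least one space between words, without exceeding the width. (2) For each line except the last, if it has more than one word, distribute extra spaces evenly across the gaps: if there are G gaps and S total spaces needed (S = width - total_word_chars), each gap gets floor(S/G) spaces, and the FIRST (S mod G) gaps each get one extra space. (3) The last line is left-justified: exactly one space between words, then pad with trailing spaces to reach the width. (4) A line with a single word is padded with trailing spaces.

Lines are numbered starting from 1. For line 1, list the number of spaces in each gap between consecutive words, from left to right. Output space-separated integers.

Line 1: ['bee', 'fruit', 'message'] (min_width=17, slack=1)
Line 2: ['time', 'fast', 'have'] (min_width=14, slack=4)
Line 3: ['walk', 'standard'] (min_width=13, slack=5)
Line 4: ['storm', 'walk', 'sweet'] (min_width=16, slack=2)
Line 5: ['adventures'] (min_width=10, slack=8)
Line 6: ['compound', 'butter'] (min_width=15, slack=3)
Line 7: ['cold', 'pepper'] (min_width=11, slack=7)

Answer: 2 1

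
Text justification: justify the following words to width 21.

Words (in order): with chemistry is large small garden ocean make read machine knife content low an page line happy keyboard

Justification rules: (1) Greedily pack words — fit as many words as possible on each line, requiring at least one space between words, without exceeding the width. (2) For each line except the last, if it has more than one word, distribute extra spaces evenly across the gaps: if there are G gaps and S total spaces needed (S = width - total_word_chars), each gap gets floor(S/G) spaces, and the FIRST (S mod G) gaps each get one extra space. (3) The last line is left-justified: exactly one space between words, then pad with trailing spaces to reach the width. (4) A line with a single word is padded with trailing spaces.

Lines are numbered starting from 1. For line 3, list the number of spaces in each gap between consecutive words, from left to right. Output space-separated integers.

Line 1: ['with', 'chemistry', 'is'] (min_width=17, slack=4)
Line 2: ['large', 'small', 'garden'] (min_width=18, slack=3)
Line 3: ['ocean', 'make', 'read'] (min_width=15, slack=6)
Line 4: ['machine', 'knife', 'content'] (min_width=21, slack=0)
Line 5: ['low', 'an', 'page', 'line'] (min_width=16, slack=5)
Line 6: ['happy', 'keyboard'] (min_width=14, slack=7)

Answer: 4 4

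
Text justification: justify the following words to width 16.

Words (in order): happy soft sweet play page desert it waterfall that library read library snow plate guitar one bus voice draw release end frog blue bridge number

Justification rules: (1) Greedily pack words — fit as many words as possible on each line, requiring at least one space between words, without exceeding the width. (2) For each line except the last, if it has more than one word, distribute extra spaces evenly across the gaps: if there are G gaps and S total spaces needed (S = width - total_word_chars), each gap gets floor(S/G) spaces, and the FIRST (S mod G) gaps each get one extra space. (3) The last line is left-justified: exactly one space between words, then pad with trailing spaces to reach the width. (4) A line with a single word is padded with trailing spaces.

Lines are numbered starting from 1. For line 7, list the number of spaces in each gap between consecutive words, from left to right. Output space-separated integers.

Answer: 2 2

Derivation:
Line 1: ['happy', 'soft', 'sweet'] (min_width=16, slack=0)
Line 2: ['play', 'page', 'desert'] (min_width=16, slack=0)
Line 3: ['it', 'waterfall'] (min_width=12, slack=4)
Line 4: ['that', 'library'] (min_width=12, slack=4)
Line 5: ['read', 'library'] (min_width=12, slack=4)
Line 6: ['snow', 'plate'] (min_width=10, slack=6)
Line 7: ['guitar', 'one', 'bus'] (min_width=14, slack=2)
Line 8: ['voice', 'draw'] (min_width=10, slack=6)
Line 9: ['release', 'end', 'frog'] (min_width=16, slack=0)
Line 10: ['blue', 'bridge'] (min_width=11, slack=5)
Line 11: ['number'] (min_width=6, slack=10)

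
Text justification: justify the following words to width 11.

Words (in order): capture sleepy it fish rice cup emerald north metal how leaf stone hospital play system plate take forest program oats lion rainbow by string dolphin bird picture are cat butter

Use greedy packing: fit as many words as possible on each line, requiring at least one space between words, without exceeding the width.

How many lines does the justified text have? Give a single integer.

Line 1: ['capture'] (min_width=7, slack=4)
Line 2: ['sleepy', 'it'] (min_width=9, slack=2)
Line 3: ['fish', 'rice'] (min_width=9, slack=2)
Line 4: ['cup', 'emerald'] (min_width=11, slack=0)
Line 5: ['north', 'metal'] (min_width=11, slack=0)
Line 6: ['how', 'leaf'] (min_width=8, slack=3)
Line 7: ['stone'] (min_width=5, slack=6)
Line 8: ['hospital'] (min_width=8, slack=3)
Line 9: ['play', 'system'] (min_width=11, slack=0)
Line 10: ['plate', 'take'] (min_width=10, slack=1)
Line 11: ['forest'] (min_width=6, slack=5)
Line 12: ['program'] (min_width=7, slack=4)
Line 13: ['oats', 'lion'] (min_width=9, slack=2)
Line 14: ['rainbow', 'by'] (min_width=10, slack=1)
Line 15: ['string'] (min_width=6, slack=5)
Line 16: ['dolphin'] (min_width=7, slack=4)
Line 17: ['bird'] (min_width=4, slack=7)
Line 18: ['picture', 'are'] (min_width=11, slack=0)
Line 19: ['cat', 'butter'] (min_width=10, slack=1)
Total lines: 19

Answer: 19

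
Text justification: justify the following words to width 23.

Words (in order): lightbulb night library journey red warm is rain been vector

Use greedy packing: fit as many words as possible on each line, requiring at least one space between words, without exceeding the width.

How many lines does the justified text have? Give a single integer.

Line 1: ['lightbulb', 'night', 'library'] (min_width=23, slack=0)
Line 2: ['journey', 'red', 'warm', 'is'] (min_width=19, slack=4)
Line 3: ['rain', 'been', 'vector'] (min_width=16, slack=7)
Total lines: 3

Answer: 3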